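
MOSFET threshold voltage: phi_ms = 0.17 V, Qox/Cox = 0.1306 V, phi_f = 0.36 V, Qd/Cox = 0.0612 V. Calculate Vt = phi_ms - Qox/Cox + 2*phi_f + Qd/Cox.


Step 1: Vt = phi_ms - Qox/Cox + 2*phi_f + Qd/Cox
Step 2: Vt = 0.17 - 0.1306 + 2*0.36 + 0.0612
Step 3: Vt = 0.17 - 0.1306 + 0.72 + 0.0612
Step 4: Vt = 0.8206 V

0.8206


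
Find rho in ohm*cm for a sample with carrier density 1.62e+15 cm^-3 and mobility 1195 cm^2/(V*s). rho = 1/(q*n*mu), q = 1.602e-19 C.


Step 1: sigma = q * n * mu = 1.602e-19 * 1.62e+15 * 1195 = 3.10131e-01 S/cm
Step 2: rho = 1 / sigma = 1 / 3.10131e-01 = 3.224 ohm*cm

3.224


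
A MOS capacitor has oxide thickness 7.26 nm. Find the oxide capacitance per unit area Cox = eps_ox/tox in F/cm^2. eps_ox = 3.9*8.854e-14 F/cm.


Step 1: eps_ox = 3.9 * 8.854e-14 = 3.45306e-13 F/cm
Step 2: tox in cm = 7.26 nm * 1e-7 = 7.2600e-07 cm
Step 3: Cox = 3.45306e-13 / 7.2600e-07 = 4.76e-07 F/cm^2

4.76e-07


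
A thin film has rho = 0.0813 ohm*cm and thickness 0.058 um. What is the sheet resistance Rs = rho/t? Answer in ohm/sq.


Step 1: Convert thickness to cm: t = 0.058 um = 5.8000e-06 cm
Step 2: Rs = rho / t = 0.0813 / 5.8000e-06
Step 3: Rs = 14017.2 ohm/sq

14017.2


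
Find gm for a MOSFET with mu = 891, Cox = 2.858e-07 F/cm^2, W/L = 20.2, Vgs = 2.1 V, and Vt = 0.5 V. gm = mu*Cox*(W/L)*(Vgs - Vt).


Step 1: Vov = Vgs - Vt = 2.1 - 0.5 = 1.6 V
Step 2: gm = mu * Cox * (W/L) * Vov
Step 3: gm = 891 * 2.858e-07 * 20.2 * 1.6 = 8.23e-03 S

8.23e-03


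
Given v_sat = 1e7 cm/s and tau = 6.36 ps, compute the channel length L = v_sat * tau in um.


Step 1: tau in seconds = 6.36 ps * 1e-12 = 6.3600e-12 s
Step 2: L = v_sat * tau = 1e7 * 6.3600e-12 = 6.3600e-05 cm
Step 3: L in um = 6.3600e-05 * 1e4 = 0.636 um

0.636


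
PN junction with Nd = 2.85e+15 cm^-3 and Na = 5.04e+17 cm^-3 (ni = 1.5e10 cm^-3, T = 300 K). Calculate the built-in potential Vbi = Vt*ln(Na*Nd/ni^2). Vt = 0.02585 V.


Step 1: Compute Na*Nd/ni^2 = 5.04e+17 * 2.85e+15 / (1.5e10)^2 = 6.3840e+12
Step 2: ln(6.3840e+12) = 29.4848
Step 3: Vbi = 0.02585 * 29.4848 = 0.762 V

0.762


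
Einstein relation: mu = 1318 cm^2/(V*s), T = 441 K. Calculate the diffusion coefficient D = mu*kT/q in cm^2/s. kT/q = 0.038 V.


Step 1: D = mu * (kT/q)
Step 2: D = 1318 * 0.038
Step 3: D = 50.08 cm^2/s

50.08


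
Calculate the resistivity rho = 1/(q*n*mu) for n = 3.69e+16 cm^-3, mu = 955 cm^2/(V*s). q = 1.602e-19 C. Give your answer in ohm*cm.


Step 1: sigma = q * n * mu = 1.602e-19 * 3.69e+16 * 955 = 5.64537e+00 S/cm
Step 2: rho = 1 / sigma = 1 / 5.64537e+00 = 0.1771 ohm*cm

0.1771


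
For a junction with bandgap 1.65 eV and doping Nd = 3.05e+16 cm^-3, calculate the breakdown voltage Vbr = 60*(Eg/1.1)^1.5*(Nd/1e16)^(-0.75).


Step 1: Eg/1.1 = 1.65/1.1 = 1.500000
Step 2: (Eg/1.1)^1.5 = 1.500000^1.5 = 1.837117
Step 3: (Nd/1e16)^(-0.75) = (3.05)^(-0.75) = 0.433286
Step 4: Vbr = 60 * 1.837117 * 0.433286 = 47.8 V

47.8


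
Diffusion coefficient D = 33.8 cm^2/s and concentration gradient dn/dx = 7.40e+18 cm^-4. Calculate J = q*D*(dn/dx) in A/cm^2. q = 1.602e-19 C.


Step 1: J = q * D * (dn/dx)
Step 2: J = 1.602e-19 * 33.8 * 7.40e+18
Step 3: J = 4.01e+01 A/cm^2

4.01e+01


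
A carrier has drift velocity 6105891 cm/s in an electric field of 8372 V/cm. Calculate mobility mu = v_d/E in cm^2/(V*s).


Step 1: mu = v_d / E
Step 2: mu = 6105891 / 8372
Step 3: mu = 729.32 cm^2/(V*s)

729.32


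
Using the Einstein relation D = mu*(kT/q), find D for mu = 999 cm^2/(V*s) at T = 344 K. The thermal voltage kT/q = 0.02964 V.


Step 1: D = mu * (kT/q)
Step 2: D = 999 * 0.02964
Step 3: D = 29.61 cm^2/s

29.61


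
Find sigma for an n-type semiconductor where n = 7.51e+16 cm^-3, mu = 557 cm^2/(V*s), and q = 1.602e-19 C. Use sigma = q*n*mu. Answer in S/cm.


Step 1: sigma = q * n * mu
Step 2: sigma = 1.602e-19 * 7.51e+16 * 557
Step 3: sigma = 6.701e+00 S/cm

6.701e+00


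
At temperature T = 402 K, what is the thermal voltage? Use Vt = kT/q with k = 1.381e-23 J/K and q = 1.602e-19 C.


Step 1: kT = 1.381e-23 * 402 = 5.55162e-21 J
Step 2: Vt = kT/q = 5.55162e-21 / 1.602e-19
Step 3: Vt = 0.03465 V

0.03465


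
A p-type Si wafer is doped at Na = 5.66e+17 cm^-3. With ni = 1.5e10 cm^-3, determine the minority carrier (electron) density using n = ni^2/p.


Step 1: Majority hole concentration p ≈ Na = 5.66e+17 cm^-3
Step 2: n = ni^2 / Na = (1.5e10)^2 / 5.66e+17
Step 3: n = 3.98e+02 cm^-3

3.98e+02


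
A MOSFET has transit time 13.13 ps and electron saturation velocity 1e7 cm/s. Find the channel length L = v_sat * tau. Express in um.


Step 1: tau in seconds = 13.13 ps * 1e-12 = 1.3130e-11 s
Step 2: L = v_sat * tau = 1e7 * 1.3130e-11 = 1.3130e-04 cm
Step 3: L in um = 1.3130e-04 * 1e4 = 1.313 um

1.313


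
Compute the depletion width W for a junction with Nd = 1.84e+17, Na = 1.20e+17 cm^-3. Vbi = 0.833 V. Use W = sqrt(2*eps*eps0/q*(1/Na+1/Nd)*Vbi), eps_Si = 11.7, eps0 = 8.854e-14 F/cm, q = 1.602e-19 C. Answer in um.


Step 1: 1/Na + 1/Nd = 1/1.20e+17 + 1/1.84e+17 = 1.37681e-17
Step 2: 2*eps*eps0/q = 2*11.7*8.854e-14/1.602e-19 = 1.293281e+07
Step 3: W^2 = 1.293281e+07 * 1.37681e-17 * 0.833 = 1.48324e-10
Step 4: W = sqrt(1.48324e-10) = 1.218e-05 cm = 0.1218 um

0.1218


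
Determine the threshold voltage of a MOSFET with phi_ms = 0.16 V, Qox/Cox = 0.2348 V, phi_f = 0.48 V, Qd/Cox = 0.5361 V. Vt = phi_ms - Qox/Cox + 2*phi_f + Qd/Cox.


Step 1: Vt = phi_ms - Qox/Cox + 2*phi_f + Qd/Cox
Step 2: Vt = 0.16 - 0.2348 + 2*0.48 + 0.5361
Step 3: Vt = 0.16 - 0.2348 + 0.96 + 0.5361
Step 4: Vt = 1.4213 V

1.4213


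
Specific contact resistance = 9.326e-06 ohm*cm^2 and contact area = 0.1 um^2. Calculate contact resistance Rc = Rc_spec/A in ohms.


Step 1: Convert area to cm^2: 0.1 um^2 = 1.0000e-09 cm^2
Step 2: Rc = Rc_spec / A = 9.326e-06 / 1.0000e-09
Step 3: Rc = 9.33e+03 ohms

9.33e+03


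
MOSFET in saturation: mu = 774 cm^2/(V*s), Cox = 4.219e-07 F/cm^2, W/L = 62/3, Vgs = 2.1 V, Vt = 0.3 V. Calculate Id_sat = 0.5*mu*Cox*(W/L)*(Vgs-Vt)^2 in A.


Step 1: Overdrive voltage Vov = Vgs - Vt = 2.1 - 0.3 = 1.8 V
Step 2: W/L = 62/3 = 20.6667
Step 3: Id = 0.5 * 774 * 4.219e-07 * 20.6667 * 1.8^2
Step 4: Id = 1.09e-02 A

1.09e-02


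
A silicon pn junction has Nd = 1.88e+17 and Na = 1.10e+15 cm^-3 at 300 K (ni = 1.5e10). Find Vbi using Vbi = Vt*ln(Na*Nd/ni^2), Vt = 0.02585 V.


Step 1: Compute Na*Nd/ni^2 = 1.10e+15 * 1.88e+17 / (1.5e10)^2 = 9.1911e+11
Step 2: ln(9.1911e+11) = 27.5467
Step 3: Vbi = 0.02585 * 27.5467 = 0.712 V

0.712


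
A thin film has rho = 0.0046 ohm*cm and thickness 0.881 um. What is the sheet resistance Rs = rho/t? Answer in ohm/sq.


Step 1: Convert thickness to cm: t = 0.881 um = 8.8100e-05 cm
Step 2: Rs = rho / t = 0.0046 / 8.8100e-05
Step 3: Rs = 52.2 ohm/sq

52.2


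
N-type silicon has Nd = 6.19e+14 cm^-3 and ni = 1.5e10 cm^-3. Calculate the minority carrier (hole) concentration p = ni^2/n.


Step 1: Since Nd >> ni, n ≈ Nd = 6.19e+14 cm^-3
Step 2: p = ni^2 / n = (1.5e10)^2 / 6.19e+14
Step 3: p = 2.25e20 / 6.19e+14 = 3.63e+05 cm^-3

3.63e+05


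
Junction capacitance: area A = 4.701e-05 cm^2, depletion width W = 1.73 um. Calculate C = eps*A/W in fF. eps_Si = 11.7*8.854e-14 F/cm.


Step 1: eps_Si = 11.7 * 8.854e-14 = 1.035918e-12 F/cm
Step 2: W in cm = 1.73 * 1e-4 = 1.73e-04 cm
Step 3: C = 1.035918e-12 * 4.701e-05 / 1.73e-04 = 2.814942e-13 F
Step 4: C = 281.49 fF

281.49


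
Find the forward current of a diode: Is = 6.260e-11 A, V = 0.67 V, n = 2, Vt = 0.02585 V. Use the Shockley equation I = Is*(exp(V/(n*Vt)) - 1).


Step 1: V/(n*Vt) = 0.67/(2*0.02585) = 12.9594
Step 2: exp(12.9594) = 4.2481e+05
Step 3: I = 6.260e-11 * (4.2481e+05 - 1) = 2.66e-05 A

2.66e-05


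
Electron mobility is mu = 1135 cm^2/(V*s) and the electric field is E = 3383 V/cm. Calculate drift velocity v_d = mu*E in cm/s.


Step 1: v_d = mu * E
Step 2: v_d = 1135 * 3383 = 3839705
Step 3: v_d = 3.84e+06 cm/s

3.84e+06


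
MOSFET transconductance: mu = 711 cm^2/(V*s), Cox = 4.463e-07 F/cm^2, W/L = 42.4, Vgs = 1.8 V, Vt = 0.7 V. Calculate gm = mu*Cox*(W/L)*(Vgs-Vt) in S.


Step 1: Vov = Vgs - Vt = 1.8 - 0.7 = 1.1 V
Step 2: gm = mu * Cox * (W/L) * Vov
Step 3: gm = 711 * 4.463e-07 * 42.4 * 1.1 = 1.48e-02 S

1.48e-02


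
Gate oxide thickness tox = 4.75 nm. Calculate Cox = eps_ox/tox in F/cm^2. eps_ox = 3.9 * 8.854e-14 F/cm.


Step 1: eps_ox = 3.9 * 8.854e-14 = 3.45306e-13 F/cm
Step 2: tox in cm = 4.75 nm * 1e-7 = 4.7500e-07 cm
Step 3: Cox = 3.45306e-13 / 4.7500e-07 = 7.27e-07 F/cm^2

7.27e-07


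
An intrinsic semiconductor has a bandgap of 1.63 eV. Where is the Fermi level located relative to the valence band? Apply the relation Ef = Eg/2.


Step 1: For an intrinsic semiconductor, the Fermi level sits at midgap.
Step 2: Ef = Eg / 2 = 1.63 / 2 = 0.815 eV

0.815


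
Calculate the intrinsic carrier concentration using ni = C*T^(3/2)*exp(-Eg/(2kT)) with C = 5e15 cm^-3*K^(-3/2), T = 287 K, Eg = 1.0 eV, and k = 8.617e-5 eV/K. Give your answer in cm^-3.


Step 1: Compute kT = 8.617e-5 * 287 = 0.02473079 eV
Step 2: Exponent = -Eg/(2kT) = -1.0/(2*0.02473079) = -20.21771
Step 3: T^(3/2) = 287^1.5 = 4862.09
Step 4: ni = 5e15 * 4862.09 * exp(-20.21771) = 4.03e+10 cm^-3

4.03e+10


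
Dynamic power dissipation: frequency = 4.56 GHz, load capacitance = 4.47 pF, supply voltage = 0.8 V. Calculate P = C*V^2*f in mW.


Step 1: V^2 = 0.8^2 = 0.64 V^2
Step 2: P = C*V^2*f = 4.47e-12 F * 0.64 * 4.56e9 Hz
Step 3: P = 1.3045248e-02 W
Step 4: P = 13.045 mW

13.045


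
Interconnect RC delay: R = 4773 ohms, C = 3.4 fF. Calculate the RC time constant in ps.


Step 1: tau = R * C
Step 2: tau = 4773 * 3.4 fF = 4773 * 3.4e-15 F
Step 3: tau = 1.62282e-11 s = 16.2282 ps

16.2282


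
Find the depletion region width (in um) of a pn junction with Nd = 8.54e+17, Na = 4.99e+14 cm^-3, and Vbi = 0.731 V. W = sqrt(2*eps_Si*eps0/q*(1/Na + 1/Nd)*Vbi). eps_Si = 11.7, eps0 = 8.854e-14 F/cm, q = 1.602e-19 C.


Step 1: 1/Na + 1/Nd = 1/4.99e+14 + 1/8.54e+17 = 2.00518e-15
Step 2: 2*eps*eps0/q = 2*11.7*8.854e-14/1.602e-19 = 1.293281e+07
Step 3: W^2 = 1.293281e+07 * 2.00518e-15 * 0.731 = 1.89567e-08
Step 4: W = sqrt(1.89567e-08) = 1.377e-04 cm = 1.377 um

1.377


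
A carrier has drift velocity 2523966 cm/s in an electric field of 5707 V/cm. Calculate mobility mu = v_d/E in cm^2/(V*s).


Step 1: mu = v_d / E
Step 2: mu = 2523966 / 5707
Step 3: mu = 442.26 cm^2/(V*s)

442.26


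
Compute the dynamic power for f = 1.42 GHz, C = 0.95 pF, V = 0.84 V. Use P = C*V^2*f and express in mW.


Step 1: V^2 = 0.84^2 = 0.7056 V^2
Step 2: P = C*V^2*f = 0.95e-12 F * 0.7056 * 1.42e9 Hz
Step 3: P = 9.518544e-04 W
Step 4: P = 0.952 mW

0.952


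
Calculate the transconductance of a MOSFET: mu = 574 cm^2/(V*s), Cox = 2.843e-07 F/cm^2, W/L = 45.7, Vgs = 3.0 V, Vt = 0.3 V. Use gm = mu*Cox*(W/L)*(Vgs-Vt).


Step 1: Vov = Vgs - Vt = 3.0 - 0.3 = 2.7 V
Step 2: gm = mu * Cox * (W/L) * Vov
Step 3: gm = 574 * 2.843e-07 * 45.7 * 2.7 = 2.01e-02 S

2.01e-02


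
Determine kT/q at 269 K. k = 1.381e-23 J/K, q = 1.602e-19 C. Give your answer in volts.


Step 1: kT = 1.381e-23 * 269 = 3.71489e-21 J
Step 2: Vt = kT/q = 3.71489e-21 / 1.602e-19
Step 3: Vt = 0.02319 V

0.02319


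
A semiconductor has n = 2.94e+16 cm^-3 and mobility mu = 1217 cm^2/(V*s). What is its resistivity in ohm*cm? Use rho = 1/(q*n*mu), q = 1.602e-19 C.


Step 1: sigma = q * n * mu = 1.602e-19 * 2.94e+16 * 1217 = 5.73192e+00 S/cm
Step 2: rho = 1 / sigma = 1 / 5.73192e+00 = 0.1745 ohm*cm

0.1745


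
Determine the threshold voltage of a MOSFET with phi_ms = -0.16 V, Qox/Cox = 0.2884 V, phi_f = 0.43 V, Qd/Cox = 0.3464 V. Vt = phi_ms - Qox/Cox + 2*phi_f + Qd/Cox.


Step 1: Vt = phi_ms - Qox/Cox + 2*phi_f + Qd/Cox
Step 2: Vt = -0.16 - 0.2884 + 2*0.43 + 0.3464
Step 3: Vt = -0.16 - 0.2884 + 0.86 + 0.3464
Step 4: Vt = 0.758 V

0.758


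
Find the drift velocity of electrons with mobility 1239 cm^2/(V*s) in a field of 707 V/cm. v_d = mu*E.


Step 1: v_d = mu * E
Step 2: v_d = 1239 * 707 = 875973
Step 3: v_d = 8.76e+05 cm/s

8.76e+05


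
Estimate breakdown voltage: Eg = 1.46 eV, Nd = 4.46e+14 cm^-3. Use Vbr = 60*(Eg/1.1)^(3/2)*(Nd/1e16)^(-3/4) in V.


Step 1: Eg/1.1 = 1.46/1.1 = 1.327273
Step 2: (Eg/1.1)^1.5 = 1.327273^1.5 = 1.529116
Step 3: (Nd/1e16)^(-0.75) = (0.0446)^(-0.75) = 10.303834
Step 4: Vbr = 60 * 1.529116 * 10.303834 = 945.3 V

945.3


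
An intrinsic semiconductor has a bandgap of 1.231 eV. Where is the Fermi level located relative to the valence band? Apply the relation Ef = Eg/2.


Step 1: For an intrinsic semiconductor, the Fermi level sits at midgap.
Step 2: Ef = Eg / 2 = 1.231 / 2 = 0.6155 eV

0.6155


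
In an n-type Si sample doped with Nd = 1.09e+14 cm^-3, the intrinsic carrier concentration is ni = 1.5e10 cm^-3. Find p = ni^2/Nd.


Step 1: Since Nd >> ni, n ≈ Nd = 1.09e+14 cm^-3
Step 2: p = ni^2 / n = (1.5e10)^2 / 1.09e+14
Step 3: p = 2.25e20 / 1.09e+14 = 2.06e+06 cm^-3

2.06e+06


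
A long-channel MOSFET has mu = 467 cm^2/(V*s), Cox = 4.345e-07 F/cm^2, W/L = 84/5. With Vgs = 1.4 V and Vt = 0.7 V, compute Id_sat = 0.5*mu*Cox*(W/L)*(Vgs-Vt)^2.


Step 1: Overdrive voltage Vov = Vgs - Vt = 1.4 - 0.7 = 0.7 V
Step 2: W/L = 84/5 = 16.8
Step 3: Id = 0.5 * 467 * 4.345e-07 * 16.8 * 0.7^2
Step 4: Id = 8.35e-04 A

8.35e-04


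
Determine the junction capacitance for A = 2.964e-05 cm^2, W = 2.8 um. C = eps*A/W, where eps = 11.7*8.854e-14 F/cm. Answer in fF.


Step 1: eps_Si = 11.7 * 8.854e-14 = 1.035918e-12 F/cm
Step 2: W in cm = 2.8 * 1e-4 = 2.80e-04 cm
Step 3: C = 1.035918e-12 * 2.964e-05 / 2.80e-04 = 1.096593e-13 F
Step 4: C = 109.66 fF

109.66


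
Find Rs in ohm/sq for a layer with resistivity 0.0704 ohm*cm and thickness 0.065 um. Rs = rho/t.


Step 1: Convert thickness to cm: t = 0.065 um = 6.5000e-06 cm
Step 2: Rs = rho / t = 0.0704 / 6.5000e-06
Step 3: Rs = 10830.8 ohm/sq

10830.8


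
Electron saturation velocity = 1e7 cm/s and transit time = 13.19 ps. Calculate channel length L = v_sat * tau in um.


Step 1: tau in seconds = 13.19 ps * 1e-12 = 1.3190e-11 s
Step 2: L = v_sat * tau = 1e7 * 1.3190e-11 = 1.3190e-04 cm
Step 3: L in um = 1.3190e-04 * 1e4 = 1.319 um

1.319


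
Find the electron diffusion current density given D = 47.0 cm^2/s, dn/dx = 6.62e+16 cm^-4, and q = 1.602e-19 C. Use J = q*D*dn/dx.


Step 1: J = q * D * (dn/dx)
Step 2: J = 1.602e-19 * 47.0 * 6.62e+16
Step 3: J = 4.98e-01 A/cm^2

4.98e-01


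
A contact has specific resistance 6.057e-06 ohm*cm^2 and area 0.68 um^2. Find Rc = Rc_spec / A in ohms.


Step 1: Convert area to cm^2: 0.68 um^2 = 6.8000e-09 cm^2
Step 2: Rc = Rc_spec / A = 6.057e-06 / 6.8000e-09
Step 3: Rc = 8.91e+02 ohms

8.91e+02


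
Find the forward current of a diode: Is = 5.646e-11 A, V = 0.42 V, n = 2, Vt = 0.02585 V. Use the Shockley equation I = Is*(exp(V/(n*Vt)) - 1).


Step 1: V/(n*Vt) = 0.42/(2*0.02585) = 8.1238
Step 2: exp(8.1238) = 3.3738e+03
Step 3: I = 5.646e-11 * (3.3738e+03 - 1) = 1.90e-07 A

1.90e-07


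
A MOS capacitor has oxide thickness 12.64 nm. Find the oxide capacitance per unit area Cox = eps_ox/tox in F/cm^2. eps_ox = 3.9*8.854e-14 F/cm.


Step 1: eps_ox = 3.9 * 8.854e-14 = 3.45306e-13 F/cm
Step 2: tox in cm = 12.64 nm * 1e-7 = 1.2640e-06 cm
Step 3: Cox = 3.45306e-13 / 1.2640e-06 = 2.73e-07 F/cm^2

2.73e-07


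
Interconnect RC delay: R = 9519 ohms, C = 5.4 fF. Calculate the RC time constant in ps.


Step 1: tau = R * C
Step 2: tau = 9519 * 5.4 fF = 9519 * 5.4e-15 F
Step 3: tau = 5.14026e-11 s = 51.4026 ps

51.4026


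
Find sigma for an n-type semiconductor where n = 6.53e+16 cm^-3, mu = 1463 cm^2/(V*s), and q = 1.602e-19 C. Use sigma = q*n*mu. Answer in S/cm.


Step 1: sigma = q * n * mu
Step 2: sigma = 1.602e-19 * 6.53e+16 * 1463
Step 3: sigma = 1.530e+01 S/cm

1.530e+01


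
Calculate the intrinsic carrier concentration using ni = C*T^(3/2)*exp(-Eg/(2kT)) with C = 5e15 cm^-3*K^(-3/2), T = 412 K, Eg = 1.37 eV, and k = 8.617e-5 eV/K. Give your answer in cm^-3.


Step 1: Compute kT = 8.617e-5 * 412 = 0.03550204 eV
Step 2: Exponent = -Eg/(2kT) = -1.37/(2*0.03550204) = -19.29467
Step 3: T^(3/2) = 412^1.5 = 8362.69
Step 4: ni = 5e15 * 8362.69 * exp(-19.29467) = 1.74e+11 cm^-3

1.74e+11


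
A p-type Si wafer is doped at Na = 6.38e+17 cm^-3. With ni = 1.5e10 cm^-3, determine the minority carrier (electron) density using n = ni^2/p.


Step 1: Majority hole concentration p ≈ Na = 6.38e+17 cm^-3
Step 2: n = ni^2 / Na = (1.5e10)^2 / 6.38e+17
Step 3: n = 3.53e+02 cm^-3

3.53e+02


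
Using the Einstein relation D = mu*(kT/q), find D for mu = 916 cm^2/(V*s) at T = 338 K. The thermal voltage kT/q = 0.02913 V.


Step 1: D = mu * (kT/q)
Step 2: D = 916 * 0.02913
Step 3: D = 26.68 cm^2/s

26.68


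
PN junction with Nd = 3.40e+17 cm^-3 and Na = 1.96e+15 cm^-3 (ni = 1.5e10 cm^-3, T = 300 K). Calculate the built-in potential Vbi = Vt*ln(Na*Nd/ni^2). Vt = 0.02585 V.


Step 1: Compute Na*Nd/ni^2 = 1.96e+15 * 3.40e+17 / (1.5e10)^2 = 2.9618e+12
Step 2: ln(2.9618e+12) = 28.7168
Step 3: Vbi = 0.02585 * 28.7168 = 0.742 V

0.742


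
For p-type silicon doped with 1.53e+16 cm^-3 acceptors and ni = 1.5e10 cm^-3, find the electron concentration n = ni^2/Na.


Step 1: Majority hole concentration p ≈ Na = 1.53e+16 cm^-3
Step 2: n = ni^2 / Na = (1.5e10)^2 / 1.53e+16
Step 3: n = 1.47e+04 cm^-3

1.47e+04


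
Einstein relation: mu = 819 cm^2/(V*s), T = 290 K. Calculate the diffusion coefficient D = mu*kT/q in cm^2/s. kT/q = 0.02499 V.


Step 1: D = mu * (kT/q)
Step 2: D = 819 * 0.02499
Step 3: D = 20.47 cm^2/s

20.47


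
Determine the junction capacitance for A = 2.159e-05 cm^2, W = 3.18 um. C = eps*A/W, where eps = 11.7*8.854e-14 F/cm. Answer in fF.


Step 1: eps_Si = 11.7 * 8.854e-14 = 1.035918e-12 F/cm
Step 2: W in cm = 3.18 * 1e-4 = 3.18e-04 cm
Step 3: C = 1.035918e-12 * 2.159e-05 / 3.18e-04 = 7.033167e-14 F
Step 4: C = 70.33 fF

70.33


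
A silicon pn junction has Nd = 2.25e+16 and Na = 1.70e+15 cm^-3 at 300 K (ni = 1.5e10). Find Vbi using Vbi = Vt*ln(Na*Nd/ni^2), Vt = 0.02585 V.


Step 1: Compute Na*Nd/ni^2 = 1.70e+15 * 2.25e+16 / (1.5e10)^2 = 1.7000e+11
Step 2: ln(1.7000e+11) = 25.8591
Step 3: Vbi = 0.02585 * 25.8591 = 0.668 V

0.668


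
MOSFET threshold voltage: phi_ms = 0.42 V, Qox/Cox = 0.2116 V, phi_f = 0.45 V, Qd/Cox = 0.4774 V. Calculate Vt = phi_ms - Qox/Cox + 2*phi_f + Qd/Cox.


Step 1: Vt = phi_ms - Qox/Cox + 2*phi_f + Qd/Cox
Step 2: Vt = 0.42 - 0.2116 + 2*0.45 + 0.4774
Step 3: Vt = 0.42 - 0.2116 + 0.9 + 0.4774
Step 4: Vt = 1.5858 V

1.5858


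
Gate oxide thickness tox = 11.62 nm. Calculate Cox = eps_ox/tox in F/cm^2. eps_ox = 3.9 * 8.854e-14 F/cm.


Step 1: eps_ox = 3.9 * 8.854e-14 = 3.45306e-13 F/cm
Step 2: tox in cm = 11.62 nm * 1e-7 = 1.1620e-06 cm
Step 3: Cox = 3.45306e-13 / 1.1620e-06 = 2.97e-07 F/cm^2

2.97e-07


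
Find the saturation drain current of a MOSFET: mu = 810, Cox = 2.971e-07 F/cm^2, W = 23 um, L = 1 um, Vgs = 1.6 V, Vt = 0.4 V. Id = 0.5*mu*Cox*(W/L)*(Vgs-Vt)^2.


Step 1: Overdrive voltage Vov = Vgs - Vt = 1.6 - 0.4 = 1.2 V
Step 2: W/L = 23/1 = 23
Step 3: Id = 0.5 * 810 * 2.971e-07 * 23 * 1.2^2
Step 4: Id = 3.99e-03 A

3.99e-03


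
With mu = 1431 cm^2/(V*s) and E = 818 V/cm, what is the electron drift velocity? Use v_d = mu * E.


Step 1: v_d = mu * E
Step 2: v_d = 1431 * 818 = 1170558
Step 3: v_d = 1.17e+06 cm/s

1.17e+06


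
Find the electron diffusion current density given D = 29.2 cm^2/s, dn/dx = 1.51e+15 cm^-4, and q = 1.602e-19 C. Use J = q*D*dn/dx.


Step 1: J = q * D * (dn/dx)
Step 2: J = 1.602e-19 * 29.2 * 1.51e+15
Step 3: J = 7.06e-03 A/cm^2

7.06e-03


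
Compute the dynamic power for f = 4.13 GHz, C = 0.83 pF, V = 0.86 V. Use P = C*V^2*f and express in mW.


Step 1: V^2 = 0.86^2 = 0.7396 V^2
Step 2: P = C*V^2*f = 0.83e-12 F * 0.7396 * 4.13e9 Hz
Step 3: P = 2.53527484e-03 W
Step 4: P = 2.535 mW

2.535


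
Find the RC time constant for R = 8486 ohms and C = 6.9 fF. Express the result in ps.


Step 1: tau = R * C
Step 2: tau = 8486 * 6.9 fF = 8486 * 6.9e-15 F
Step 3: tau = 5.85534e-11 s = 58.5534 ps

58.5534


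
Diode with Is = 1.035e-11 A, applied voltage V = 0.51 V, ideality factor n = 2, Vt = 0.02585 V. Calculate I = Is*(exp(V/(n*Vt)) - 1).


Step 1: V/(n*Vt) = 0.51/(2*0.02585) = 9.8646
Step 2: exp(9.8646) = 1.9237e+04
Step 3: I = 1.035e-11 * (1.9237e+04 - 1) = 1.99e-07 A

1.99e-07


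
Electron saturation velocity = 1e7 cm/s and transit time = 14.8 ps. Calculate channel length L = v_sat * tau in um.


Step 1: tau in seconds = 14.8 ps * 1e-12 = 1.4800e-11 s
Step 2: L = v_sat * tau = 1e7 * 1.4800e-11 = 1.4800e-04 cm
Step 3: L in um = 1.4800e-04 * 1e4 = 1.48 um

1.48


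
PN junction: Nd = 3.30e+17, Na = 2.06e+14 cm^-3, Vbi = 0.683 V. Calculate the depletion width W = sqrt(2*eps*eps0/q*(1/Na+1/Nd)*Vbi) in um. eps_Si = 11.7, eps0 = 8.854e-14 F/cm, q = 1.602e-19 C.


Step 1: 1/Na + 1/Nd = 1/2.06e+14 + 1/3.30e+17 = 4.85740e-15
Step 2: 2*eps*eps0/q = 2*11.7*8.854e-14/1.602e-19 = 1.293281e+07
Step 3: W^2 = 1.293281e+07 * 4.85740e-15 * 0.683 = 4.29059e-08
Step 4: W = sqrt(4.29059e-08) = 2.071e-04 cm = 2.071 um

2.071


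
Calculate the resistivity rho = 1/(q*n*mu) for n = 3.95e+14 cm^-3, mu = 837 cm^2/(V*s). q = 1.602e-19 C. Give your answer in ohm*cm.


Step 1: sigma = q * n * mu = 1.602e-19 * 3.95e+14 * 837 = 5.29645e-02 S/cm
Step 2: rho = 1 / sigma = 1 / 5.29645e-02 = 18.88 ohm*cm

18.88


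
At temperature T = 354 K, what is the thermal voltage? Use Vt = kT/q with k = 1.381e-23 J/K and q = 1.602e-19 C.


Step 1: kT = 1.381e-23 * 354 = 4.88874e-21 J
Step 2: Vt = kT/q = 4.88874e-21 / 1.602e-19
Step 3: Vt = 0.03052 V

0.03052


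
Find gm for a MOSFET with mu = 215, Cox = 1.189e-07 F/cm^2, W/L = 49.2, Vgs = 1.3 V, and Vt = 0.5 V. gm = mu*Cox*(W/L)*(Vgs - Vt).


Step 1: Vov = Vgs - Vt = 1.3 - 0.5 = 0.8 V
Step 2: gm = mu * Cox * (W/L) * Vov
Step 3: gm = 215 * 1.189e-07 * 49.2 * 0.8 = 1.01e-03 S

1.01e-03


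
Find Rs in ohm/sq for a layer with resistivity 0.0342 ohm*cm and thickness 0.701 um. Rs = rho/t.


Step 1: Convert thickness to cm: t = 0.701 um = 7.0100e-05 cm
Step 2: Rs = rho / t = 0.0342 / 7.0100e-05
Step 3: Rs = 487.9 ohm/sq

487.9


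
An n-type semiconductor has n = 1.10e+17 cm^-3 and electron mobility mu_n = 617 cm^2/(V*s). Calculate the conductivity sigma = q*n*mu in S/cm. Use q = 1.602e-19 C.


Step 1: sigma = q * n * mu
Step 2: sigma = 1.602e-19 * 1.10e+17 * 617
Step 3: sigma = 1.087e+01 S/cm

1.087e+01


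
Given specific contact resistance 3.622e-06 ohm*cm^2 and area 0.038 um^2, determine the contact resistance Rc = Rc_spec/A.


Step 1: Convert area to cm^2: 0.038 um^2 = 3.8000e-10 cm^2
Step 2: Rc = Rc_spec / A = 3.622e-06 / 3.8000e-10
Step 3: Rc = 9.53e+03 ohms

9.53e+03


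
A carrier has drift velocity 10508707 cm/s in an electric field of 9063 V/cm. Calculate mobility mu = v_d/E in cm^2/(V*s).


Step 1: mu = v_d / E
Step 2: mu = 10508707 / 9063
Step 3: mu = 1159.52 cm^2/(V*s)

1159.52


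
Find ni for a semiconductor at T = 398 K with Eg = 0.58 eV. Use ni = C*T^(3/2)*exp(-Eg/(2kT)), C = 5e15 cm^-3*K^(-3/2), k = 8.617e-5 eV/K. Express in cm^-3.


Step 1: Compute kT = 8.617e-5 * 398 = 0.03429566 eV
Step 2: Exponent = -Eg/(2kT) = -0.58/(2*0.03429566) = -8.45588
Step 3: T^(3/2) = 398^1.5 = 7940.08
Step 4: ni = 5e15 * 7940.08 * exp(-8.45588) = 8.44e+15 cm^-3

8.44e+15


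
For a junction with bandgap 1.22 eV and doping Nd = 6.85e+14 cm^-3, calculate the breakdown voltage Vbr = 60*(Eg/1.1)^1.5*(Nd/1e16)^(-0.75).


Step 1: Eg/1.1 = 1.22/1.1 = 1.109091
Step 2: (Eg/1.1)^1.5 = 1.109091^1.5 = 1.168021
Step 3: (Nd/1e16)^(-0.75) = (0.0685)^(-0.75) = 7.468477
Step 4: Vbr = 60 * 1.168021 * 7.468477 = 523.4 V

523.4


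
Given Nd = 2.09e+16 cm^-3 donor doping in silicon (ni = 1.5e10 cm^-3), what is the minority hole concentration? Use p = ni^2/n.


Step 1: Since Nd >> ni, n ≈ Nd = 2.09e+16 cm^-3
Step 2: p = ni^2 / n = (1.5e10)^2 / 2.09e+16
Step 3: p = 2.25e20 / 2.09e+16 = 1.08e+04 cm^-3

1.08e+04


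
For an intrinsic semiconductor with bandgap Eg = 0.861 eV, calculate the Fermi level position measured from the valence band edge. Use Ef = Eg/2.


Step 1: For an intrinsic semiconductor, the Fermi level sits at midgap.
Step 2: Ef = Eg / 2 = 0.861 / 2 = 0.4305 eV

0.4305


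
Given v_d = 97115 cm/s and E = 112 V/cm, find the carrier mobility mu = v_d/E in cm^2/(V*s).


Step 1: mu = v_d / E
Step 2: mu = 97115 / 112
Step 3: mu = 867.1 cm^2/(V*s)

867.1


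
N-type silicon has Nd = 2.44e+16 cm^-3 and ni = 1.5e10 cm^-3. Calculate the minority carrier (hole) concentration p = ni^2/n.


Step 1: Since Nd >> ni, n ≈ Nd = 2.44e+16 cm^-3
Step 2: p = ni^2 / n = (1.5e10)^2 / 2.44e+16
Step 3: p = 2.25e20 / 2.44e+16 = 9.22e+03 cm^-3

9.22e+03


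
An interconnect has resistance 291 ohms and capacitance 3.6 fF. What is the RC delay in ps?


Step 1: tau = R * C
Step 2: tau = 291 * 3.6 fF = 291 * 3.6e-15 F
Step 3: tau = 1.0476e-12 s = 1.0476 ps

1.0476


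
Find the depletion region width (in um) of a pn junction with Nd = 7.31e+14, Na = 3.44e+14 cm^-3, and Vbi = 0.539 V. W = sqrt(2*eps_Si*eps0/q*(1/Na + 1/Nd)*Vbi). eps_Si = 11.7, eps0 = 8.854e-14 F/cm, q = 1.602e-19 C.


Step 1: 1/Na + 1/Nd = 1/3.44e+14 + 1/7.31e+14 = 4.27497e-15
Step 2: 2*eps*eps0/q = 2*11.7*8.854e-14/1.602e-19 = 1.293281e+07
Step 3: W^2 = 1.293281e+07 * 4.27497e-15 * 0.539 = 2.97999e-08
Step 4: W = sqrt(2.97999e-08) = 1.726e-04 cm = 1.726 um

1.726


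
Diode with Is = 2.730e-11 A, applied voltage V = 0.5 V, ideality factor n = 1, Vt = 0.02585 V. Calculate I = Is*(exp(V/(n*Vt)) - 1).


Step 1: V/(n*Vt) = 0.5/(1*0.02585) = 19.3424
Step 2: exp(19.3424) = 2.5136e+08
Step 3: I = 2.730e-11 * (2.5136e+08 - 1) = 6.86e-03 A

6.86e-03


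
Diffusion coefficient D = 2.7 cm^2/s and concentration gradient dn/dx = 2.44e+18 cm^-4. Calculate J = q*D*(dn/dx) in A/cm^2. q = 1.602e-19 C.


Step 1: J = q * D * (dn/dx)
Step 2: J = 1.602e-19 * 2.7 * 2.44e+18
Step 3: J = 1.06e+00 A/cm^2

1.06e+00


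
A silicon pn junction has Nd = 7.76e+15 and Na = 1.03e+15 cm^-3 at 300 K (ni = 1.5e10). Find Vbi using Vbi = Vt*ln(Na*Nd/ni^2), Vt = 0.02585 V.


Step 1: Compute Na*Nd/ni^2 = 1.03e+15 * 7.76e+15 / (1.5e10)^2 = 3.5524e+10
Step 2: ln(3.5524e+10) = 24.2935
Step 3: Vbi = 0.02585 * 24.2935 = 0.628 V

0.628


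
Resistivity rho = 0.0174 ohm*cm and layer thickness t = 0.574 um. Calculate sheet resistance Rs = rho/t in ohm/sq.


Step 1: Convert thickness to cm: t = 0.574 um = 5.7400e-05 cm
Step 2: Rs = rho / t = 0.0174 / 5.7400e-05
Step 3: Rs = 303.1 ohm/sq

303.1


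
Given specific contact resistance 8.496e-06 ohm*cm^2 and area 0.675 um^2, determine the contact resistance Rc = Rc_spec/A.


Step 1: Convert area to cm^2: 0.675 um^2 = 6.7500e-09 cm^2
Step 2: Rc = Rc_spec / A = 8.496e-06 / 6.7500e-09
Step 3: Rc = 1.26e+03 ohms

1.26e+03


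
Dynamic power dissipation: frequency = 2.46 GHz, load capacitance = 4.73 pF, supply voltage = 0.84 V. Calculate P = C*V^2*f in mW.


Step 1: V^2 = 0.84^2 = 0.7056 V^2
Step 2: P = C*V^2*f = 4.73e-12 F * 0.7056 * 2.46e9 Hz
Step 3: P = 8.21022048e-03 W
Step 4: P = 8.21 mW

8.21


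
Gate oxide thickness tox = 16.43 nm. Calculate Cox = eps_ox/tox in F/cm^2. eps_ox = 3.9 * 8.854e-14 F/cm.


Step 1: eps_ox = 3.9 * 8.854e-14 = 3.45306e-13 F/cm
Step 2: tox in cm = 16.43 nm * 1e-7 = 1.6430e-06 cm
Step 3: Cox = 3.45306e-13 / 1.6430e-06 = 2.10e-07 F/cm^2

2.10e-07


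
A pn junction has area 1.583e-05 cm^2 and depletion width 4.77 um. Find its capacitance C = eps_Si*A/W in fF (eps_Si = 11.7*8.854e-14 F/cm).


Step 1: eps_Si = 11.7 * 8.854e-14 = 1.035918e-12 F/cm
Step 2: W in cm = 4.77 * 1e-4 = 4.77e-04 cm
Step 3: C = 1.035918e-12 * 1.583e-05 / 4.77e-04 = 3.437858e-14 F
Step 4: C = 34.38 fF

34.38


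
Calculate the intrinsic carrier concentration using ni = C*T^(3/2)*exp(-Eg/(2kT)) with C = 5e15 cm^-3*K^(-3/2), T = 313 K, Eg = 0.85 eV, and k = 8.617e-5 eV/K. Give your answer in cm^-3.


Step 1: Compute kT = 8.617e-5 * 313 = 0.02697121 eV
Step 2: Exponent = -Eg/(2kT) = -0.85/(2*0.02697121) = -15.75754
Step 3: T^(3/2) = 313^1.5 = 5537.54
Step 4: ni = 5e15 * 5537.54 * exp(-15.75754) = 3.97e+12 cm^-3

3.97e+12


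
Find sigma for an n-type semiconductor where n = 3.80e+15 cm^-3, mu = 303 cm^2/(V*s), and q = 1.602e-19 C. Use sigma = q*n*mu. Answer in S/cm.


Step 1: sigma = q * n * mu
Step 2: sigma = 1.602e-19 * 3.80e+15 * 303
Step 3: sigma = 1.845e-01 S/cm

1.845e-01


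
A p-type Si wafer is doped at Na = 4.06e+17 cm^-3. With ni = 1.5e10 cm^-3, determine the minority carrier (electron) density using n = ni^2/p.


Step 1: Majority hole concentration p ≈ Na = 4.06e+17 cm^-3
Step 2: n = ni^2 / Na = (1.5e10)^2 / 4.06e+17
Step 3: n = 5.54e+02 cm^-3

5.54e+02


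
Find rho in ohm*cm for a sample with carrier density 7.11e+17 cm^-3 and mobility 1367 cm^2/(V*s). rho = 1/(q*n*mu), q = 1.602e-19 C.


Step 1: sigma = q * n * mu = 1.602e-19 * 7.11e+17 * 1367 = 1.55704e+02 S/cm
Step 2: rho = 1 / sigma = 1 / 1.55704e+02 = 0.006422 ohm*cm

0.006422


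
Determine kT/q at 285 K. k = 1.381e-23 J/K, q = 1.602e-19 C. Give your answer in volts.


Step 1: kT = 1.381e-23 * 285 = 3.93585e-21 J
Step 2: Vt = kT/q = 3.93585e-21 / 1.602e-19
Step 3: Vt = 0.02457 V

0.02457


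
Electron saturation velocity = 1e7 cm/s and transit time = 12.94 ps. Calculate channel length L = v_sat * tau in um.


Step 1: tau in seconds = 12.94 ps * 1e-12 = 1.2940e-11 s
Step 2: L = v_sat * tau = 1e7 * 1.2940e-11 = 1.2940e-04 cm
Step 3: L in um = 1.2940e-04 * 1e4 = 1.294 um

1.294


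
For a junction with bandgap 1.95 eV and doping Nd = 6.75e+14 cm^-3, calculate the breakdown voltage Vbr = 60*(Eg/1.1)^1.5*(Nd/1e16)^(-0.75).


Step 1: Eg/1.1 = 1.95/1.1 = 1.772727
Step 2: (Eg/1.1)^1.5 = 1.772727^1.5 = 2.360276
Step 3: (Nd/1e16)^(-0.75) = (0.0675)^(-0.75) = 7.551308
Step 4: Vbr = 60 * 2.360276 * 7.551308 = 1069.4 V

1069.4


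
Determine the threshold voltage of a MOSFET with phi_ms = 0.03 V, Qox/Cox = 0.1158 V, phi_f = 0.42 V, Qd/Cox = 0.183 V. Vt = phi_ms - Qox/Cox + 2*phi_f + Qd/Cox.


Step 1: Vt = phi_ms - Qox/Cox + 2*phi_f + Qd/Cox
Step 2: Vt = 0.03 - 0.1158 + 2*0.42 + 0.183
Step 3: Vt = 0.03 - 0.1158 + 0.84 + 0.183
Step 4: Vt = 0.9372 V

0.9372


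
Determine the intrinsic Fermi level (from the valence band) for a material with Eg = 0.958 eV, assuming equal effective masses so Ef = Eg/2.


Step 1: For an intrinsic semiconductor, the Fermi level sits at midgap.
Step 2: Ef = Eg / 2 = 0.958 / 2 = 0.479 eV

0.479


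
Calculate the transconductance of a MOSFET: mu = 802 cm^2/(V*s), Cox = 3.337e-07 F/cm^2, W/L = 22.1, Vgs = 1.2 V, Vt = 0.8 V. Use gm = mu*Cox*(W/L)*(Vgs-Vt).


Step 1: Vov = Vgs - Vt = 1.2 - 0.8 = 0.4 V
Step 2: gm = mu * Cox * (W/L) * Vov
Step 3: gm = 802 * 3.337e-07 * 22.1 * 0.4 = 2.37e-03 S

2.37e-03


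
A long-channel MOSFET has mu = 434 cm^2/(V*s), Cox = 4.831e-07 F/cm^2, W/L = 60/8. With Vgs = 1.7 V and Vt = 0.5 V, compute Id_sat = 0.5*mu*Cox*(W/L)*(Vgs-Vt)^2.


Step 1: Overdrive voltage Vov = Vgs - Vt = 1.7 - 0.5 = 1.2 V
Step 2: W/L = 60/8 = 7.5
Step 3: Id = 0.5 * 434 * 4.831e-07 * 7.5 * 1.2^2
Step 4: Id = 1.13e-03 A

1.13e-03


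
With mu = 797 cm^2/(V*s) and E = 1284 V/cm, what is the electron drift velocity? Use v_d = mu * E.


Step 1: v_d = mu * E
Step 2: v_d = 797 * 1284 = 1023348
Step 3: v_d = 1.02e+06 cm/s

1.02e+06


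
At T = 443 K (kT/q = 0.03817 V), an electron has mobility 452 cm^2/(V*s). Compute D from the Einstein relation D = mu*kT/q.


Step 1: D = mu * (kT/q)
Step 2: D = 452 * 0.03817
Step 3: D = 17.25 cm^2/s

17.25


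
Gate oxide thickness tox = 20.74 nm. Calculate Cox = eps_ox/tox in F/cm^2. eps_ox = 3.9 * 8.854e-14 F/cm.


Step 1: eps_ox = 3.9 * 8.854e-14 = 3.45306e-13 F/cm
Step 2: tox in cm = 20.74 nm * 1e-7 = 2.0740e-06 cm
Step 3: Cox = 3.45306e-13 / 2.0740e-06 = 1.66e-07 F/cm^2

1.66e-07


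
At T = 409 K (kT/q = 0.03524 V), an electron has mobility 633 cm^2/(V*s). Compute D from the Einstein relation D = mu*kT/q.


Step 1: D = mu * (kT/q)
Step 2: D = 633 * 0.03524
Step 3: D = 22.31 cm^2/s

22.31


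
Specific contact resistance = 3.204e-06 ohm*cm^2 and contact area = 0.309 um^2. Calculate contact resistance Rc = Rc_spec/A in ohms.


Step 1: Convert area to cm^2: 0.309 um^2 = 3.0900e-09 cm^2
Step 2: Rc = Rc_spec / A = 3.204e-06 / 3.0900e-09
Step 3: Rc = 1.04e+03 ohms

1.04e+03


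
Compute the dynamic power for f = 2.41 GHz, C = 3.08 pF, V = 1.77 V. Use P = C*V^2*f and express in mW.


Step 1: V^2 = 1.77^2 = 3.1329 V^2
Step 2: P = C*V^2*f = 3.08e-12 F * 3.1329 * 2.41e9 Hz
Step 3: P = 2.325489012e-02 W
Step 4: P = 23.255 mW

23.255


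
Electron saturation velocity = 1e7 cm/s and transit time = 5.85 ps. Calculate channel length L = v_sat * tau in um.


Step 1: tau in seconds = 5.85 ps * 1e-12 = 5.8500e-12 s
Step 2: L = v_sat * tau = 1e7 * 5.8500e-12 = 5.8500e-05 cm
Step 3: L in um = 5.8500e-05 * 1e4 = 0.585 um

0.585


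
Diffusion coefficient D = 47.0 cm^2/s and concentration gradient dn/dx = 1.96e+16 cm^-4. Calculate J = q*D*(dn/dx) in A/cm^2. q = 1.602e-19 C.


Step 1: J = q * D * (dn/dx)
Step 2: J = 1.602e-19 * 47.0 * 1.96e+16
Step 3: J = 1.48e-01 A/cm^2

1.48e-01


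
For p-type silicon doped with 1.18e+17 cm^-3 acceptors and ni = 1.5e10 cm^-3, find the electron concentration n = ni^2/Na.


Step 1: Majority hole concentration p ≈ Na = 1.18e+17 cm^-3
Step 2: n = ni^2 / Na = (1.5e10)^2 / 1.18e+17
Step 3: n = 1.91e+03 cm^-3

1.91e+03


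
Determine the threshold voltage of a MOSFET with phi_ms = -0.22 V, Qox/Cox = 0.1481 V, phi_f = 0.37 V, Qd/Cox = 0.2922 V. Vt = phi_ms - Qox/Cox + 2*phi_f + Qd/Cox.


Step 1: Vt = phi_ms - Qox/Cox + 2*phi_f + Qd/Cox
Step 2: Vt = -0.22 - 0.1481 + 2*0.37 + 0.2922
Step 3: Vt = -0.22 - 0.1481 + 0.74 + 0.2922
Step 4: Vt = 0.6641 V

0.6641


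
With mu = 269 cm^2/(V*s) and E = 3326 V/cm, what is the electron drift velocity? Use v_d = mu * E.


Step 1: v_d = mu * E
Step 2: v_d = 269 * 3326 = 894694
Step 3: v_d = 8.95e+05 cm/s

8.95e+05


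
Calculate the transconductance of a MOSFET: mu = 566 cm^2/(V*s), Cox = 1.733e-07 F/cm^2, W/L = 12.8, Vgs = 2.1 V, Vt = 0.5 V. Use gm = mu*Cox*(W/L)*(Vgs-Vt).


Step 1: Vov = Vgs - Vt = 2.1 - 0.5 = 1.6 V
Step 2: gm = mu * Cox * (W/L) * Vov
Step 3: gm = 566 * 1.733e-07 * 12.8 * 1.6 = 2.01e-03 S

2.01e-03


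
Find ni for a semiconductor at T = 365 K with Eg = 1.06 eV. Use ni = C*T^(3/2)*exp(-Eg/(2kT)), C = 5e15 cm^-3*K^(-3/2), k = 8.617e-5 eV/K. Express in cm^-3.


Step 1: Compute kT = 8.617e-5 * 365 = 0.03145205 eV
Step 2: Exponent = -Eg/(2kT) = -1.06/(2*0.03145205) = -16.85105
Step 3: T^(3/2) = 365^1.5 = 6973.32
Step 4: ni = 5e15 * 6973.32 * exp(-16.85105) = 1.68e+12 cm^-3

1.68e+12


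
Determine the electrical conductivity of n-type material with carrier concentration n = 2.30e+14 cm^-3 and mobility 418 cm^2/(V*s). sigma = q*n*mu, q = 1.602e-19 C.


Step 1: sigma = q * n * mu
Step 2: sigma = 1.602e-19 * 2.30e+14 * 418
Step 3: sigma = 1.540e-02 S/cm

1.540e-02


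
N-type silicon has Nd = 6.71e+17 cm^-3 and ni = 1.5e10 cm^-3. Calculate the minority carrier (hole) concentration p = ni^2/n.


Step 1: Since Nd >> ni, n ≈ Nd = 6.71e+17 cm^-3
Step 2: p = ni^2 / n = (1.5e10)^2 / 6.71e+17
Step 3: p = 2.25e20 / 6.71e+17 = 3.35e+02 cm^-3

3.35e+02


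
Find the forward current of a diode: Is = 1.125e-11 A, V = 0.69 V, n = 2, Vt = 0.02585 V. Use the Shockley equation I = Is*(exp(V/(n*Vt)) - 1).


Step 1: V/(n*Vt) = 0.69/(2*0.02585) = 13.3462
Step 2: exp(13.3462) = 6.2543e+05
Step 3: I = 1.125e-11 * (6.2543e+05 - 1) = 7.04e-06 A

7.04e-06


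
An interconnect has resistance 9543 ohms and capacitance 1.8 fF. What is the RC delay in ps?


Step 1: tau = R * C
Step 2: tau = 9543 * 1.8 fF = 9543 * 1.8e-15 F
Step 3: tau = 1.71774e-11 s = 17.1774 ps

17.1774


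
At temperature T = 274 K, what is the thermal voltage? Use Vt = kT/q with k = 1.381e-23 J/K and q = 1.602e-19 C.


Step 1: kT = 1.381e-23 * 274 = 3.78394e-21 J
Step 2: Vt = kT/q = 3.78394e-21 / 1.602e-19
Step 3: Vt = 0.02362 V

0.02362


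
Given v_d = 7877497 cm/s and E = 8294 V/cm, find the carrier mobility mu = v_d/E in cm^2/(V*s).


Step 1: mu = v_d / E
Step 2: mu = 7877497 / 8294
Step 3: mu = 949.78 cm^2/(V*s)

949.78


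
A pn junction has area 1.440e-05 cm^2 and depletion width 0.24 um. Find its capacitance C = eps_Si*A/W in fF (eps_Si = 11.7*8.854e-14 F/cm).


Step 1: eps_Si = 11.7 * 8.854e-14 = 1.035918e-12 F/cm
Step 2: W in cm = 0.24 * 1e-4 = 2.40e-05 cm
Step 3: C = 1.035918e-12 * 1.440e-05 / 2.40e-05 = 6.215508e-13 F
Step 4: C = 621.55 fF

621.55


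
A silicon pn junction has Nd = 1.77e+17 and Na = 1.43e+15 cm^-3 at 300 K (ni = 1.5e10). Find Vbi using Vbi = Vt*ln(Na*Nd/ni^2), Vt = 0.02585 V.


Step 1: Compute Na*Nd/ni^2 = 1.43e+15 * 1.77e+17 / (1.5e10)^2 = 1.1249e+12
Step 2: ln(1.1249e+12) = 27.7487
Step 3: Vbi = 0.02585 * 27.7487 = 0.717 V

0.717


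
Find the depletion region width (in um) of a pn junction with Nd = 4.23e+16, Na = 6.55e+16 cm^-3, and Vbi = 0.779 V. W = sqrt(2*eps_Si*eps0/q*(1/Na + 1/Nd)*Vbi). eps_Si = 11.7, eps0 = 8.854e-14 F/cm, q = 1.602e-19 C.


Step 1: 1/Na + 1/Nd = 1/6.55e+16 + 1/4.23e+16 = 3.89078e-17
Step 2: 2*eps*eps0/q = 2*11.7*8.854e-14/1.602e-19 = 1.293281e+07
Step 3: W^2 = 1.293281e+07 * 3.89078e-17 * 0.779 = 3.91983e-10
Step 4: W = sqrt(3.91983e-10) = 1.980e-05 cm = 0.198 um

0.198


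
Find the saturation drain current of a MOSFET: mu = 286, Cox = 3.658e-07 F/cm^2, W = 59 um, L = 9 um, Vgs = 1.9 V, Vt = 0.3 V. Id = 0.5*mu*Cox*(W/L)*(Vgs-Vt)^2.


Step 1: Overdrive voltage Vov = Vgs - Vt = 1.9 - 0.3 = 1.6 V
Step 2: W/L = 59/9 = 6.55556
Step 3: Id = 0.5 * 286 * 3.658e-07 * 6.55556 * 1.6^2
Step 4: Id = 8.78e-04 A

8.78e-04


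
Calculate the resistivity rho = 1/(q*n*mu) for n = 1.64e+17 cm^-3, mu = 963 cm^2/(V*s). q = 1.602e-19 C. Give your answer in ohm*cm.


Step 1: sigma = q * n * mu = 1.602e-19 * 1.64e+17 * 963 = 2.53007e+01 S/cm
Step 2: rho = 1 / sigma = 1 / 2.53007e+01 = 0.03952 ohm*cm

0.03952


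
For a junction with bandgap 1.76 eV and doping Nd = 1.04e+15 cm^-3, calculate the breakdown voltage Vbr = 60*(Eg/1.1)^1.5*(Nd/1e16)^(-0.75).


Step 1: Eg/1.1 = 1.76/1.1 = 1.600000
Step 2: (Eg/1.1)^1.5 = 1.600000^1.5 = 2.023858
Step 3: (Nd/1e16)^(-0.75) = (0.104)^(-0.75) = 5.460407
Step 4: Vbr = 60 * 2.023858 * 5.460407 = 663.1 V

663.1


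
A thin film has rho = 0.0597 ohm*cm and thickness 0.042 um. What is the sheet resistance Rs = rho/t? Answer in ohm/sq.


Step 1: Convert thickness to cm: t = 0.042 um = 4.2000e-06 cm
Step 2: Rs = rho / t = 0.0597 / 4.2000e-06
Step 3: Rs = 14214.3 ohm/sq

14214.3


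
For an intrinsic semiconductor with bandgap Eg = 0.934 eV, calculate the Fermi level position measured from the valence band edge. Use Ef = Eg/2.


Step 1: For an intrinsic semiconductor, the Fermi level sits at midgap.
Step 2: Ef = Eg / 2 = 0.934 / 2 = 0.467 eV

0.467


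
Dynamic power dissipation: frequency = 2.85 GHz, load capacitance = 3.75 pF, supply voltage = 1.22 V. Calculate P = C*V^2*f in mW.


Step 1: V^2 = 1.22^2 = 1.4884 V^2
Step 2: P = C*V^2*f = 3.75e-12 F * 1.4884 * 2.85e9 Hz
Step 3: P = 1.5907275e-02 W
Step 4: P = 15.907 mW

15.907


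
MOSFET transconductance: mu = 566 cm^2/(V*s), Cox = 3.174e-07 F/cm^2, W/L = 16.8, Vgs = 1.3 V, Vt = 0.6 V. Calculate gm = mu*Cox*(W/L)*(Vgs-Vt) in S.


Step 1: Vov = Vgs - Vt = 1.3 - 0.6 = 0.7 V
Step 2: gm = mu * Cox * (W/L) * Vov
Step 3: gm = 566 * 3.174e-07 * 16.8 * 0.7 = 2.11e-03 S

2.11e-03


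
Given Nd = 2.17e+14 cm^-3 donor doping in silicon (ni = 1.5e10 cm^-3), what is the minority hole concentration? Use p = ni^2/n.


Step 1: Since Nd >> ni, n ≈ Nd = 2.17e+14 cm^-3
Step 2: p = ni^2 / n = (1.5e10)^2 / 2.17e+14
Step 3: p = 2.25e20 / 2.17e+14 = 1.04e+06 cm^-3

1.04e+06
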